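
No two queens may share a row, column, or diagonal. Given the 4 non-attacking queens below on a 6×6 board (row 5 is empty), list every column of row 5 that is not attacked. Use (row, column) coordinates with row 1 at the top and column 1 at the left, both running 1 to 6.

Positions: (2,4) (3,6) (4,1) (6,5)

(2,4) attacks row 5 at column 4 and diagonals 1.
(3,6) attacks row 5 at column 6 and diagonals 4.
(4,1) attacks row 5 at column 1 and diagonals 2.
(6,5) attacks row 5 at column 5 and diagonals 4, 6.
Attacked columns: {1, 2, 4, 5, 6}. Safe: {3}.

columns 3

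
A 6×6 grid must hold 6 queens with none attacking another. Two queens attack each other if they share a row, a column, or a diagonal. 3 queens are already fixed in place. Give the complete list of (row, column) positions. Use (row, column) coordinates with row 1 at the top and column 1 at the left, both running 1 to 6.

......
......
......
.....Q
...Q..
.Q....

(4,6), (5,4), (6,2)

(1,5) (2,3) (3,1) (4,6) (5,4) (6,2)

Row 1: attacked by (4,6)→{3,6}; (5,4)→{4}; (6,2)→{2}. Safe: 1, 5. Place at column 5.
Row 2: attacked by (1,5)→{4,5,6}; (4,6)→{4,6}; (5,4)→{1,4}; (6,2)→{2,6}. Safe: 3. Place at column 3.
Row 3: attacked by (1,5)→{3,5}; (2,3)→{2,3,4}; (4,6)→{5,6}; (5,4)→{2,4,6}; (6,2)→{2,5}. Safe: 1. Place at column 1.
Columns [5, 3, 1, 6, 4, 2], r−c [-4, -1, 2, -2, 1, 4], r+c [6, 5, 4, 10, 9, 8] are all distinct, so no two queens attack.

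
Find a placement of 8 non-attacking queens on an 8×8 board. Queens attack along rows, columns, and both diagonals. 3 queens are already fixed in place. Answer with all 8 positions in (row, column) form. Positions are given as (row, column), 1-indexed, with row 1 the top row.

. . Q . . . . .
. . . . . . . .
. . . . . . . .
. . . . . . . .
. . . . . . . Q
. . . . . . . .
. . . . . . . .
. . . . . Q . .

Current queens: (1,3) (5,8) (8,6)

Row 2: attacked by (1,3)→{2,3,4}; (5,8)→{5,8}; (8,6)→{6}. Safe: 1, 7. Place at column 1.
Row 3: attacked by (1,3)→{1,3,5}; (2,1)→{1,2}; (5,8)→{6,8}; (8,6)→{1,6}. Safe: 4, 7. Place at column 7.
Row 4: attacked by (1,3)→{3,6}; (2,1)→{1,3}; (3,7)→{6,7,8}; (5,8)→{7,8}; (8,6)→{2,6}. Safe: 4, 5. Place at column 5.
Row 6: attacked by (1,3)→{3,8}; (2,1)→{1,5}; (3,7)→{4,7}; (4,5)→{3,5,7}; (5,8)→{7,8}; (8,6)→{4,6,8}. Safe: 2. Place at column 2.
Row 7: attacked by (1,3)→{3}; (2,1)→{1,6}; (3,7)→{3,7}; (4,5)→{2,5,8}; (5,8)→{6,8}; (6,2)→{1,2,3}; (8,6)→{5,6,7}. Safe: 4. Place at column 4.
Columns [3, 1, 7, 5, 8, 2, 4, 6], r−c [-2, 1, -4, -1, -3, 4, 3, 2], r+c [4, 3, 10, 9, 13, 8, 11, 14] are all distinct, so no two queens attack.

(1,3) (2,1) (3,7) (4,5) (5,8) (6,2) (7,4) (8,6)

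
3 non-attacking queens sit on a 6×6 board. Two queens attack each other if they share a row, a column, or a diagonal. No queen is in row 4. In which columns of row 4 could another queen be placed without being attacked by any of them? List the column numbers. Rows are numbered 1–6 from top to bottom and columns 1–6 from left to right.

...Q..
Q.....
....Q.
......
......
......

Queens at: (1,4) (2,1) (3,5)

(1,4) attacks row 4 at column 4 and diagonals 1.
(2,1) attacks row 4 at column 1 and diagonals 3.
(3,5) attacks row 4 at column 5 and diagonals 4, 6.
Attacked columns: {1, 3, 4, 5, 6}. Safe: {2}.

columns 2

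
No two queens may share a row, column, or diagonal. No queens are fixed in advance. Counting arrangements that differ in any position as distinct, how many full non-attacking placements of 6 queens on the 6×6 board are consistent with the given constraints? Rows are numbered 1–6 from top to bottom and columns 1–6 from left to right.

Branch on row 1: col 1 → 0; col 2 → 1; col 3 → 1; col 4 → 1; col 5 → 1; col 6 → 0.
Sum: 0 + 1 + 1 + 1 + 1 + 0 = 4.
(This is the classic 6-queens count.)

4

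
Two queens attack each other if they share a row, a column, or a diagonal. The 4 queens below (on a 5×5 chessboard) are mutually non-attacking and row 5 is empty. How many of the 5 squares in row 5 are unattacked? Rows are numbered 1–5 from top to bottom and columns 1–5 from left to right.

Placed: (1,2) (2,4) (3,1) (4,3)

(1,2) attacks row 5 at column 2.
(2,4) attacks row 5 at column 4 and diagonals 1.
(3,1) attacks row 5 at column 1 and diagonals 3.
(4,3) attacks row 5 at column 3 and diagonals 2, 4.
Attacked columns: {1, 2, 3, 4}. Safe: {5}.

1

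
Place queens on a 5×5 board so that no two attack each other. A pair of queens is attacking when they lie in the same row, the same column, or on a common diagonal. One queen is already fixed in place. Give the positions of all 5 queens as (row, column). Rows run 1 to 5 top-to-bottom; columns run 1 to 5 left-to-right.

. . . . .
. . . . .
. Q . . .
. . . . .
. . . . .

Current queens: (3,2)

Row 1: attacked by (3,2)→{2,4}. Safe: 1, 3, 5. Place at column 3.
Row 2: attacked by (1,3)→{2,3,4}; (3,2)→{1,2,3}. Safe: 5. Place at column 5.
Row 4: attacked by (1,3)→{3}; (2,5)→{3,5}; (3,2)→{1,2,3}. Safe: 4. Place at column 4.
Row 5: attacked by (1,3)→{3}; (2,5)→{2,5}; (3,2)→{2,4}; (4,4)→{3,4,5}. Safe: 1. Place at column 1.
Columns [3, 5, 2, 4, 1], r−c [-2, -3, 1, 0, 4], r+c [4, 7, 5, 8, 6] are all distinct, so no two queens attack.

(1,3) (2,5) (3,2) (4,4) (5,1)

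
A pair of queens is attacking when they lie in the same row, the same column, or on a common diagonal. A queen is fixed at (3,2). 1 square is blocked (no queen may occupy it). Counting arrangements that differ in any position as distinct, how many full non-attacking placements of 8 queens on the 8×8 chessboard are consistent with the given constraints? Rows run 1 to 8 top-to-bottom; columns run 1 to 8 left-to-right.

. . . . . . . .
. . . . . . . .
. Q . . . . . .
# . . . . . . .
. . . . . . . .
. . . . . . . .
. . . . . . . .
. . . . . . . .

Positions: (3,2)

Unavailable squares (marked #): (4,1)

Branch on row 1: col 1 → 0; col 3 → 7; col 5 → 3; col 6 → 2; col 7 → 2; col 8 → 0.
Sum: 0 + 7 + 3 + 2 + 2 + 0 = 14.

14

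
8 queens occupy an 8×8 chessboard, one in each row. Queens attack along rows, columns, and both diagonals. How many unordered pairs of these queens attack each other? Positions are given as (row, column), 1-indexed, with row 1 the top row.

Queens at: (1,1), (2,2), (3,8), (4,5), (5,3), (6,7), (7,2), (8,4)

Same column: (2,2)–(7,2) (column 2).
Same diagonal: (1,1)–(2,2) (|1−2| = |1−2| = 1); (4,5)–(6,7) (|4−6| = |5−7| = 2); (4,5)–(7,2) (|4−7| = |5−2| = 3).
Total attacking pairs: 4.

4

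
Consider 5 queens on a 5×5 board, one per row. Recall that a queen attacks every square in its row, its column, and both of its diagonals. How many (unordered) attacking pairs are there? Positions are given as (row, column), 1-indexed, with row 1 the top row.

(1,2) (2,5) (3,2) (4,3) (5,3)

Same column: (1,2)–(3,2) (column 2); (4,3)–(5,3) (column 3).
Same diagonal: (2,5)–(4,3) (|2−4| = |5−3| = 2); (3,2)–(4,3) (|3−4| = |2−3| = 1).
Total attacking pairs: 4.

4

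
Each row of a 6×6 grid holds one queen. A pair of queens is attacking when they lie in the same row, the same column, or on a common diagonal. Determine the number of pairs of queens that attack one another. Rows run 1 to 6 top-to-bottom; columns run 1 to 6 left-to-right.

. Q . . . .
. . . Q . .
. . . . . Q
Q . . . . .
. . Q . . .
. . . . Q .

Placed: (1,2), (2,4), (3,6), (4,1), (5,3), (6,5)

0

All columns are distinct and no two queens satisfy |Δrow| = |Δcol|, so no pair attacks.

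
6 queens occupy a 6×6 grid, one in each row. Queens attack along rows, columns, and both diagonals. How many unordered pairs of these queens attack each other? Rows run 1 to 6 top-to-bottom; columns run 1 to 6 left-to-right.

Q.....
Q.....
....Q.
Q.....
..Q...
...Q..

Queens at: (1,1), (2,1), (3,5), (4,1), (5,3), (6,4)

Same column: (1,1)–(2,1) (column 1); (1,1)–(4,1) (column 1); (2,1)–(4,1) (column 1).
Same diagonal: (3,5)–(5,3) (|3−5| = |5−3| = 2); (5,3)–(6,4) (|5−6| = |3−4| = 1).
Total attacking pairs: 5.

5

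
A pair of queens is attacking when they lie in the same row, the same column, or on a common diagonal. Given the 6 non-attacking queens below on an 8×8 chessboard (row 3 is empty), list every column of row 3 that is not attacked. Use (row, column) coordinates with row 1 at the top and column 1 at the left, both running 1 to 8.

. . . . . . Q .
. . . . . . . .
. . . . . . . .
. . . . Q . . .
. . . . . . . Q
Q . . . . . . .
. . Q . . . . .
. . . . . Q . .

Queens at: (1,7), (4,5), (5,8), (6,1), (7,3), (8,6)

columns 2

(1,7) attacks row 3 at column 7 and diagonals 5.
(4,5) attacks row 3 at column 5 and diagonals 4, 6.
(5,8) attacks row 3 at column 8 and diagonals 6.
(6,1) attacks row 3 at column 1 and diagonals 4.
(7,3) attacks row 3 at column 3 and diagonals 7.
(8,6) attacks row 3 at column 6 and diagonals 1.
Attacked columns: {1, 3, 4, 5, 6, 7, 8}. Safe: {2}.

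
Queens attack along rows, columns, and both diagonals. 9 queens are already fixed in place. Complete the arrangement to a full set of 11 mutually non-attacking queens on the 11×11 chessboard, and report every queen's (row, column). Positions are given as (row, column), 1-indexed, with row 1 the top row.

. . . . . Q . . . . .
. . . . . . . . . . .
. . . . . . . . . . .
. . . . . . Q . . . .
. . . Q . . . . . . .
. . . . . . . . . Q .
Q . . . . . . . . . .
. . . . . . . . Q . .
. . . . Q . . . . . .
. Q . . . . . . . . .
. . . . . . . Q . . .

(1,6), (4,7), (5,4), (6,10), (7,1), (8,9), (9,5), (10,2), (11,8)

(1,6) (2,11) (3,3) (4,7) (5,4) (6,10) (7,1) (8,9) (9,5) (10,2) (11,8)

Row 2: attacked by (1,6)→{5,6,7}; (4,7)→{5,7,9}; (5,4)→{1,4,7}; (6,10)→{6,10}; (7,1)→{1,6}; (8,9)→{3,9}; (9,5)→{5}; (10,2)→{2,10}; (11,8)→{8}. Safe: 11. Place at column 11.
Row 3: attacked by (1,6)→{4,6,8}; (2,11)→{10,11}; (4,7)→{6,7,8}; (5,4)→{2,4,6}; (6,10)→{7,10}; (7,1)→{1,5}; (8,9)→{4,9}; (9,5)→{5,11}; (10,2)→{2,9}; (11,8)→{8}. Safe: 3. Place at column 3.
Columns [6, 11, 3, 7, 4, 10, 1, 9, 5, 2, 8], r−c [-5, -9, 0, -3, 1, -4, 6, -1, 4, 8, 3], r+c [7, 13, 6, 11, 9, 16, 8, 17, 14, 12, 19] are all distinct, so no two queens attack.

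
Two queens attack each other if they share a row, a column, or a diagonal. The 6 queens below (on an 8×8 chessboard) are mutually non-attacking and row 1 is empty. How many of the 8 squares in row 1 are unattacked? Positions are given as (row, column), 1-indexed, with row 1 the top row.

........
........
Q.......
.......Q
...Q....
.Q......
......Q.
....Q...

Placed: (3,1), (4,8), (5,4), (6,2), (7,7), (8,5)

(3,1) attacks row 1 at column 1 and diagonals 3.
(4,8) attacks row 1 at column 8 and diagonals 5.
(5,4) attacks row 1 at column 4 and diagonals 8.
(6,2) attacks row 1 at column 2 and diagonals 7.
(7,7) attacks row 1 at column 7 and diagonals 1.
(8,5) attacks row 1 at column 5.
Attacked columns: {1, 2, 3, 4, 5, 7, 8}. Safe: {6}.

1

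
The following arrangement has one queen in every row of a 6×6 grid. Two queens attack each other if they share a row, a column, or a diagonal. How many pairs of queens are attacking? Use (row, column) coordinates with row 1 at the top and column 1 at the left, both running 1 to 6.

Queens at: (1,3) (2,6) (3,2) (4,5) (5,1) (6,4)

All columns are distinct and no two queens satisfy |Δrow| = |Δcol|, so no pair attacks.

0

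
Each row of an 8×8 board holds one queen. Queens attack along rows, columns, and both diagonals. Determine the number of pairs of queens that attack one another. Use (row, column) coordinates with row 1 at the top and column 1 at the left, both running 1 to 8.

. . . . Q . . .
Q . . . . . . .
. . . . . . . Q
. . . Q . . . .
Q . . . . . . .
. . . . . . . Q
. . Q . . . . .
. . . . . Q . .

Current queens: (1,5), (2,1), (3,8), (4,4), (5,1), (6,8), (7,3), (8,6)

Same column: (2,1)–(5,1) (column 1); (3,8)–(6,8) (column 8).
Same diagonal: (1,5)–(5,1) (|1−5| = |5−1| = 4); (5,1)–(7,3) (|5−7| = |1−3| = 2); (6,8)–(8,6) (|6−8| = |8−6| = 2).
Total attacking pairs: 5.

5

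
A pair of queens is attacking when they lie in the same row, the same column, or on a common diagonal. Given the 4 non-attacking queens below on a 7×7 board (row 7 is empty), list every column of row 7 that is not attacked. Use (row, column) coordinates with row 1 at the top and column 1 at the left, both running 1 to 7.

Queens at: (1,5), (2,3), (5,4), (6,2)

(1,5) attacks row 7 at column 5.
(2,3) attacks row 7 at column 3.
(5,4) attacks row 7 at column 4 and diagonals 2, 6.
(6,2) attacks row 7 at column 2 and diagonals 1, 3.
Attacked columns: {1, 2, 3, 4, 5, 6}. Safe: {7}.

columns 7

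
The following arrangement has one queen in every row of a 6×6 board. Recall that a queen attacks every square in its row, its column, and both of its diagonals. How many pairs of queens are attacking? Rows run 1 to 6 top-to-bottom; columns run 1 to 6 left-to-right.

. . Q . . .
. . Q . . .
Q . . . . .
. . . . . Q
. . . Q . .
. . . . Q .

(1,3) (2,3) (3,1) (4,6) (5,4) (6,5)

4

Same column: (1,3)–(2,3) (column 3).
Same diagonal: (1,3)–(3,1) (|1−3| = |3−1| = 2); (1,3)–(4,6) (|1−4| = |3−6| = 3); (5,4)–(6,5) (|5−6| = |4−5| = 1).
Total attacking pairs: 4.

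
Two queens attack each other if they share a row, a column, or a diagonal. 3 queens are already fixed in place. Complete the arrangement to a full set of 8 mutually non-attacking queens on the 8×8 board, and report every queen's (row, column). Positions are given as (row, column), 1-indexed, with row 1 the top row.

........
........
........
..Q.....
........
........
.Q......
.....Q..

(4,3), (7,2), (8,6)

Row 1: attacked by (4,3)→{3,6}; (7,2)→{2,8}; (8,6)→{6}. Safe: 1, 4, 5, 7. Place at column 4.
Row 2: attacked by (1,4)→{3,4,5}; (4,3)→{1,3,5}; (7,2)→{2,7}; (8,6)→{6}. Safe: 8. Place at column 8.
Row 3: attacked by (1,4)→{2,4,6}; (2,8)→{7,8}; (4,3)→{2,3,4}; (7,2)→{2,6}; (8,6)→{1,6}. Safe: 5. Place at column 5.
Row 5: attacked by (1,4)→{4,8}; (2,8)→{5,8}; (3,5)→{3,5,7}; (4,3)→{2,3,4}; (7,2)→{2,4}; (8,6)→{3,6}. Safe: 1. Place at column 1.
Row 6: attacked by (1,4)→{4}; (2,8)→{4,8}; (3,5)→{2,5,8}; (4,3)→{1,3,5}; (5,1)→{1,2}; (7,2)→{1,2,3}; (8,6)→{4,6,8}. Safe: 7. Place at column 7.
Columns [4, 8, 5, 3, 1, 7, 2, 6], r−c [-3, -6, -2, 1, 4, -1, 5, 2], r+c [5, 10, 8, 7, 6, 13, 9, 14] are all distinct, so no two queens attack.

(1,4) (2,8) (3,5) (4,3) (5,1) (6,7) (7,2) (8,6)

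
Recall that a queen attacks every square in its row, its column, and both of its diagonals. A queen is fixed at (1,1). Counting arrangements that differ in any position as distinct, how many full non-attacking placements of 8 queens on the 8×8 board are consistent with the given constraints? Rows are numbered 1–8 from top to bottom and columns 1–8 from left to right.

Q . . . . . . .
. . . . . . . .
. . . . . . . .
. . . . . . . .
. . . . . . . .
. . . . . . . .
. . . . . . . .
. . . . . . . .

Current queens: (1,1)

Branch on row 2: col 3 → 0; col 4 → 0; col 5 → 1; col 6 → 1; col 7 → 2; col 8 → 0.
Sum: 0 + 0 + 1 + 1 + 2 + 0 = 4.

4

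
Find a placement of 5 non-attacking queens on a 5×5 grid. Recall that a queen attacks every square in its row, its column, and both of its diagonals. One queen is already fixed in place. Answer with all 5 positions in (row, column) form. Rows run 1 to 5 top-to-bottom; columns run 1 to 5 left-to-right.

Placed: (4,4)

(1,3) (2,5) (3,2) (4,4) (5,1)

Row 1: attacked by (4,4)→{1,4}. Safe: 2, 3, 5. Place at column 3.
Row 2: attacked by (1,3)→{2,3,4}; (4,4)→{2,4}. Safe: 1, 5. Place at column 5.
Row 3: attacked by (1,3)→{1,3,5}; (2,5)→{4,5}; (4,4)→{3,4,5}. Safe: 2. Place at column 2.
Row 5: attacked by (1,3)→{3}; (2,5)→{2,5}; (3,2)→{2,4}; (4,4)→{3,4,5}. Safe: 1. Place at column 1.
Columns [3, 5, 2, 4, 1], r−c [-2, -3, 1, 0, 4], r+c [4, 7, 5, 8, 6] are all distinct, so no two queens attack.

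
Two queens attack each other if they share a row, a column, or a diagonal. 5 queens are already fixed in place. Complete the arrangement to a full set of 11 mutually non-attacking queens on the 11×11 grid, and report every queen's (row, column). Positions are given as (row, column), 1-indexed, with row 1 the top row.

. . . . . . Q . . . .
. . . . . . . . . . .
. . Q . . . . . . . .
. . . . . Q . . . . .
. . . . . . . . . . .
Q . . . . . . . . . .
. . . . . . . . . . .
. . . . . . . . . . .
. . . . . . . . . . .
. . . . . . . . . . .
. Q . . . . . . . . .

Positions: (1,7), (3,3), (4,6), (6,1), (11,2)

(1,7) (2,9) (3,3) (4,6) (5,10) (6,1) (7,5) (8,11) (9,8) (10,4) (11,2)

Row 2: attacked by (1,7)→{6,7,8}; (3,3)→{2,3,4}; (4,6)→{4,6,8}; (6,1)→{1,5}; (11,2)→{2,11}. Safe: 9, 10. Place at column 9.
Row 5: attacked by (1,7)→{3,7,11}; (2,9)→{6,9}; (3,3)→{1,3,5}; (4,6)→{5,6,7}; (6,1)→{1,2}; (11,2)→{2,8}. Safe: 4, 10. Place at column 10.
Row 7: attacked by (1,7)→{1,7}; (2,9)→{4,9}; (3,3)→{3,7}; (4,6)→{3,6,9}; (5,10)→{8,10}; (6,1)→{1,2}; (11,2)→{2,6}. Safe: 5, 11. Place at column 5.
Row 8: attacked by (1,7)→{7}; (2,9)→{3,9}; (3,3)→{3,8}; (4,6)→{2,6,10}; (5,10)→{7,10}; (6,1)→{1,3}; (7,5)→{4,5,6}; (11,2)→{2,5}. Safe: 11. Place at column 11.
Row 9: attacked by (1,7)→{7}; (2,9)→{2,9}; (3,3)→{3,9}; (4,6)→{1,6,11}; (5,10)→{6,10}; (6,1)→{1,4}; (7,5)→{3,5,7}; (8,11)→{10,11}; (11,2)→{2,4}. Safe: 8. Place at column 8.
Row 10: attacked by (1,7)→{7}; (2,9)→{1,9}; (3,3)→{3,10}; (4,6)→{6}; (5,10)→{5,10}; (6,1)→{1,5}; (7,5)→{2,5,8}; (8,11)→{9,11}; (9,8)→{7,8,9}; (11,2)→{1,2,3}. Safe: 4. Place at column 4.
Columns [7, 9, 3, 6, 10, 1, 5, 11, 8, 4, 2], r−c [-6, -7, 0, -2, -5, 5, 2, -3, 1, 6, 9], r+c [8, 11, 6, 10, 15, 7, 12, 19, 17, 14, 13] are all distinct, so no two queens attack.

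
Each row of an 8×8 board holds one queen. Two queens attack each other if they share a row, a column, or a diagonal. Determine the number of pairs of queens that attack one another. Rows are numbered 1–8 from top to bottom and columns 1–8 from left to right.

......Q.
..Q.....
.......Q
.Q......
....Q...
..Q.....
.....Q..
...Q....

1

Same column: (2,3)–(6,3) (column 3).
Total attacking pairs: 1.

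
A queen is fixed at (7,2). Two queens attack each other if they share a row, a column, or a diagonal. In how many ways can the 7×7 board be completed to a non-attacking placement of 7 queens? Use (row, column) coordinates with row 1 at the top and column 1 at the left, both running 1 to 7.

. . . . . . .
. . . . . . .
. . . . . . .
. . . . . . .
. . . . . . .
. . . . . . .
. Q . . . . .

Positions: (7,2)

7

Branch on row 1: col 1 → 0; col 3 → 0; col 4 → 1; col 5 → 1; col 6 → 4; col 7 → 1.
Sum: 0 + 0 + 1 + 1 + 4 + 1 = 7.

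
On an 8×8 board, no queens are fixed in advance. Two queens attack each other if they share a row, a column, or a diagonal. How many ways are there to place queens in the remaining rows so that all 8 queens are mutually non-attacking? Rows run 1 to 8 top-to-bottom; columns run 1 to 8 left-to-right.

92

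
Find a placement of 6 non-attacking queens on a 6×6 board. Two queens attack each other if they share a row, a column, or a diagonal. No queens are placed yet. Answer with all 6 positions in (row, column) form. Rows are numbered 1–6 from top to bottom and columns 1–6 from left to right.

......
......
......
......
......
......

(1,2) (2,4) (3,6) (4,1) (5,3) (6,5)

Row 1: Safe: 1, 2, 3, 4, 5, 6. Place at column 2.
Row 2: attacked by (1,2)→{1,2,3}. Safe: 4, 5, 6. Place at column 4.
Row 3: attacked by (1,2)→{2,4}; (2,4)→{3,4,5}. Safe: 1, 6. Place at column 6.
Row 4: attacked by (1,2)→{2,5}; (2,4)→{2,4,6}; (3,6)→{5,6}. Safe: 1, 3. Place at column 1.
Row 5: attacked by (1,2)→{2,6}; (2,4)→{1,4}; (3,6)→{4,6}; (4,1)→{1,2}. Safe: 3, 5. Place at column 3.
Row 6: attacked by (1,2)→{2}; (2,4)→{4}; (3,6)→{3,6}; (4,1)→{1,3}; (5,3)→{2,3,4}. Safe: 5. Place at column 5.
Columns [2, 4, 6, 1, 3, 5], r−c [-1, -2, -3, 3, 2, 1], r+c [3, 6, 9, 5, 8, 11] are all distinct, so no two queens attack.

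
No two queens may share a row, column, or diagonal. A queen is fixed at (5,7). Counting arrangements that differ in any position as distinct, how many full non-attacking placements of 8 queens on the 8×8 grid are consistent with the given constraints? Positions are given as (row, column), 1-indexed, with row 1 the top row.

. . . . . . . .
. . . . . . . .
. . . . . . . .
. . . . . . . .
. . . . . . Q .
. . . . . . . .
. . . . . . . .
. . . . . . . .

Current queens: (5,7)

8

Branch on row 1: col 1 → 1; col 2 → 0; col 4 → 3; col 5 → 3; col 6 → 0; col 8 → 1.
Sum: 1 + 0 + 3 + 3 + 0 + 1 = 8.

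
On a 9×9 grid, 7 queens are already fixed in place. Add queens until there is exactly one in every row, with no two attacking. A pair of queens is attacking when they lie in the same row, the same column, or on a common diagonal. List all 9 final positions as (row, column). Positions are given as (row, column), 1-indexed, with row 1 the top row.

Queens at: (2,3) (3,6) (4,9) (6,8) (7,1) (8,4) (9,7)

Row 1: attacked by (2,3)→{2,3,4}; (3,6)→{4,6,8}; (4,9)→{6,9}; (6,8)→{3,8}; (7,1)→{1,7}; (8,4)→{4}; (9,7)→{7}. Safe: 5. Place at column 5.
Row 5: attacked by (1,5)→{1,5,9}; (2,3)→{3,6}; (3,6)→{4,6,8}; (4,9)→{8,9}; (6,8)→{7,8,9}; (7,1)→{1,3}; (8,4)→{1,4,7}; (9,7)→{3,7}. Safe: 2. Place at column 2.
Columns [5, 3, 6, 9, 2, 8, 1, 4, 7], r−c [-4, -1, -3, -5, 3, -2, 6, 4, 2], r+c [6, 5, 9, 13, 7, 14, 8, 12, 16] are all distinct, so no two queens attack.

(1,5) (2,3) (3,6) (4,9) (5,2) (6,8) (7,1) (8,4) (9,7)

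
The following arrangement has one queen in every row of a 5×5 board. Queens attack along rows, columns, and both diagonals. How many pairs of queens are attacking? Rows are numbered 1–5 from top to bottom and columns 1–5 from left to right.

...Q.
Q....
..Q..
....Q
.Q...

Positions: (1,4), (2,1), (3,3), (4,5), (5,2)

All columns are distinct and no two queens satisfy |Δrow| = |Δcol|, so no pair attacks.

0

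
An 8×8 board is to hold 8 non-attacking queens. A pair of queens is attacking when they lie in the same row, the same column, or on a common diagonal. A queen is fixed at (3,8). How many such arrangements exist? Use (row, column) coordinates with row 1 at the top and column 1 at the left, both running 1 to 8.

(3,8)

16

Branch on row 1: col 1 → 2; col 2 → 1; col 3 → 4; col 4 → 4; col 5 → 4; col 7 → 1.
Sum: 2 + 1 + 4 + 4 + 4 + 1 = 16.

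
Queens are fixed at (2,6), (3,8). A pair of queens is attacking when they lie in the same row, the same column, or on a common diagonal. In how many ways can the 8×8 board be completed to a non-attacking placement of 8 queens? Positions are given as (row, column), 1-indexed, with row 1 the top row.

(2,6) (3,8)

Branch on row 1: col 1 → 1; col 2 → 1; col 3 → 3; col 4 → 2.
Sum: 1 + 1 + 3 + 2 = 7.

7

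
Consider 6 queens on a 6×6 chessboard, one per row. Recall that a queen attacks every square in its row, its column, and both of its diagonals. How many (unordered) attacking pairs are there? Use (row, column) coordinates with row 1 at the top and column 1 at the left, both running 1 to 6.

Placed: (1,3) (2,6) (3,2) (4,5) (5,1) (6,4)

All columns are distinct and no two queens satisfy |Δrow| = |Δcol|, so no pair attacks.

0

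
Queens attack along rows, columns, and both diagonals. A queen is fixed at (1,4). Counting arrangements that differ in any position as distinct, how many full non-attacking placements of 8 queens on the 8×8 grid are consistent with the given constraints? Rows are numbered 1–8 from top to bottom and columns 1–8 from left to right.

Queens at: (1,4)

Branch on row 2: col 1 → 2; col 2 → 6; col 6 → 3; col 7 → 4; col 8 → 3.
Sum: 2 + 6 + 3 + 4 + 3 = 18.

18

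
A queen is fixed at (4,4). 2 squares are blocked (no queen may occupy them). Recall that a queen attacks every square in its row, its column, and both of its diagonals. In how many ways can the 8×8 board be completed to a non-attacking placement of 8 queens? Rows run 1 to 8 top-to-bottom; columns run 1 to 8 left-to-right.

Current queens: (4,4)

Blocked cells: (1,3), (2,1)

Branch on row 1: col 2 → 1; col 5 → 3; col 6 → 2; col 8 → 0.
Sum: 1 + 3 + 2 + 0 = 6.

6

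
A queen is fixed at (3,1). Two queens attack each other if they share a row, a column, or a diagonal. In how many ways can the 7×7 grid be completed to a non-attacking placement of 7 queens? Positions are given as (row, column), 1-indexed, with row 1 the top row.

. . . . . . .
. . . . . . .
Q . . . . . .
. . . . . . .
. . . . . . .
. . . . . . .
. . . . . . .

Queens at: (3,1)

6

Branch on row 1: col 2 → 2; col 4 → 1; col 5 → 1; col 6 → 1; col 7 → 1.
Sum: 2 + 1 + 1 + 1 + 1 = 6.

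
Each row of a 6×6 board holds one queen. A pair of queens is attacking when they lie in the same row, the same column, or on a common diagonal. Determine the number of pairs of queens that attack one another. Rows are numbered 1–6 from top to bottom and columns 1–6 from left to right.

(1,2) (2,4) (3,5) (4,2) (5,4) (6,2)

7

Same column: (1,2)–(4,2) (column 2); (1,2)–(6,2) (column 2); (2,4)–(5,4) (column 4); (4,2)–(6,2) (column 2).
Same diagonal: (2,4)–(3,5) (|2−3| = |4−5| = 1); (2,4)–(4,2) (|2−4| = |4−2| = 2); (3,5)–(6,2) (|3−6| = |5−2| = 3).
Total attacking pairs: 7.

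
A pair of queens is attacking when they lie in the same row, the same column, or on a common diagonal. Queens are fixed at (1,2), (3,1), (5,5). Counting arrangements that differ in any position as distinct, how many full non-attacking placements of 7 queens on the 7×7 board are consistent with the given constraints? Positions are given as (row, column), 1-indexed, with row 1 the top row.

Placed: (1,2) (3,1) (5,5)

1

Branch on row 2: col 4 → 1; col 6 → 0; col 7 → 0.
Sum: 1 + 0 + 0 = 1.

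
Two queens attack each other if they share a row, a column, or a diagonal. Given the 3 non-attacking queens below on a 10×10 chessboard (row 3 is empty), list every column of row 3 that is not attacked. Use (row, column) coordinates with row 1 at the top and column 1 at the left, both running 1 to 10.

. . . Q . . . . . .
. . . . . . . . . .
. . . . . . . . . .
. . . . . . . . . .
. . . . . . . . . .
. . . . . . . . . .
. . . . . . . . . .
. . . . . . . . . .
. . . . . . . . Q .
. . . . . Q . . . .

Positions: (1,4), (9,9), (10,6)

(1,4) attacks row 3 at column 4 and diagonals 2, 6.
(9,9) attacks row 3 at column 9 and diagonals 3.
(10,6) attacks row 3 at column 6.
Attacked columns: {2, 3, 4, 6, 9}. Safe: {1, 5, 7, 8, 10}.

columns 1, 5, 7, 8, 10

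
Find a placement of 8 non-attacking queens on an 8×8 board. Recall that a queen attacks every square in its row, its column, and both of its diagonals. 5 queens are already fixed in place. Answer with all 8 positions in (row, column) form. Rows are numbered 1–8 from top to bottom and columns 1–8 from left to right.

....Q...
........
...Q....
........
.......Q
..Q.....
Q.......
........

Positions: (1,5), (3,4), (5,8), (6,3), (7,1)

Row 2: attacked by (1,5)→{4,5,6}; (3,4)→{3,4,5}; (5,8)→{5,8}; (6,3)→{3,7}; (7,1)→{1,6}. Safe: 2. Place at column 2.
Row 4: attacked by (1,5)→{2,5,8}; (2,2)→{2,4}; (3,4)→{3,4,5}; (5,8)→{7,8}; (6,3)→{1,3,5}; (7,1)→{1,4}. Safe: 6. Place at column 6.
Row 8: attacked by (1,5)→{5}; (2,2)→{2,8}; (3,4)→{4}; (4,6)→{2,6}; (5,8)→{5,8}; (6,3)→{1,3,5}; (7,1)→{1,2}. Safe: 7. Place at column 7.
Columns [5, 2, 4, 6, 8, 3, 1, 7], r−c [-4, 0, -1, -2, -3, 3, 6, 1], r+c [6, 4, 7, 10, 13, 9, 8, 15] are all distinct, so no two queens attack.

(1,5) (2,2) (3,4) (4,6) (5,8) (6,3) (7,1) (8,7)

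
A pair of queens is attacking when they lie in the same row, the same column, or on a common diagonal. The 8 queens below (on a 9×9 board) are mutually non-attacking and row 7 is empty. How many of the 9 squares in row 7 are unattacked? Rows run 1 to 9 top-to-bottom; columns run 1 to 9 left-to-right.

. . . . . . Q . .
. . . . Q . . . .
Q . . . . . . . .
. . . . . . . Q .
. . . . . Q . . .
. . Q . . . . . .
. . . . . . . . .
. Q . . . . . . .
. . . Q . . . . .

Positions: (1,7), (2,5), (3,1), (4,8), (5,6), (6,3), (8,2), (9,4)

(1,7) attacks row 7 at column 7 and diagonals 1.
(2,5) attacks row 7 at column 5.
(3,1) attacks row 7 at column 1 and diagonals 5.
(4,8) attacks row 7 at column 8 and diagonals 5.
(5,6) attacks row 7 at column 6 and diagonals 4, 8.
(6,3) attacks row 7 at column 3 and diagonals 2, 4.
(8,2) attacks row 7 at column 2 and diagonals 1, 3.
(9,4) attacks row 7 at column 4 and diagonals 2, 6.
Attacked columns: {1, 2, 3, 4, 5, 6, 7, 8}. Safe: {9}.

1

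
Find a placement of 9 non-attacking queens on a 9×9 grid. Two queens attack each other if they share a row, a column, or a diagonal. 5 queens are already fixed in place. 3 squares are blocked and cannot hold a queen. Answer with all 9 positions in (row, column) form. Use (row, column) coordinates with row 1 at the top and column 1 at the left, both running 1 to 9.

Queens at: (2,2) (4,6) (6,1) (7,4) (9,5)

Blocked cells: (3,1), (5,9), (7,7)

Row 1: attacked by (2,2)→{1,2,3}; (4,6)→{3,6,9}; (6,1)→{1,6}; (7,4)→{4}; (9,5)→{5}. Safe: 7, 8. Place at column 8.
Row 3: attacked by (1,8)→{6,8}; (2,2)→{1,2,3}; (4,6)→{5,6,7}; (6,1)→{1,4}; (7,4)→{4,8}; (9,5)→{5}. Blocked: 1. Safe: 9. Place at column 9.
Row 5: attacked by (1,8)→{4,8}; (2,2)→{2,5}; (3,9)→{7,9}; (4,6)→{5,6,7}; (6,1)→{1,2}; (7,4)→{2,4,6}; (9,5)→{1,5,9}. Blocked: 9. Safe: 3. Place at column 3.
Row 8: attacked by (1,8)→{1,8}; (2,2)→{2,8}; (3,9)→{4,9}; (4,6)→{2,6}; (5,3)→{3,6}; (6,1)→{1,3}; (7,4)→{3,4,5}; (9,5)→{4,5,6}. Safe: 7. Place at column 7.
Columns [8, 2, 9, 6, 3, 1, 4, 7, 5], r−c [-7, 0, -6, -2, 2, 5, 3, 1, 4], r+c [9, 4, 12, 10, 8, 7, 11, 15, 14] are all distinct, so no two queens attack.

(1,8) (2,2) (3,9) (4,6) (5,3) (6,1) (7,4) (8,7) (9,5)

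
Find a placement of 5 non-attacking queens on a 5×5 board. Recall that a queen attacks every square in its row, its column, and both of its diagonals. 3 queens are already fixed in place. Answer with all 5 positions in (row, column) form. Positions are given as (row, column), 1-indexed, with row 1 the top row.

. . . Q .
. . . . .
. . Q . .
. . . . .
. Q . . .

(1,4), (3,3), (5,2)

(1,4) (2,1) (3,3) (4,5) (5,2)

Row 2: attacked by (1,4)→{3,4,5}; (3,3)→{2,3,4}; (5,2)→{2,5}. Safe: 1. Place at column 1.
Row 4: attacked by (1,4)→{1,4}; (2,1)→{1,3}; (3,3)→{2,3,4}; (5,2)→{1,2,3}. Safe: 5. Place at column 5.
Columns [4, 1, 3, 5, 2], r−c [-3, 1, 0, -1, 3], r+c [5, 3, 6, 9, 7] are all distinct, so no two queens attack.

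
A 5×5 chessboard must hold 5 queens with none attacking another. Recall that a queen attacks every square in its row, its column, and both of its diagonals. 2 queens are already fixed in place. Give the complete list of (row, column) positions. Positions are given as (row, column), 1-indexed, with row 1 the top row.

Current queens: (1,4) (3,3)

(1,4) (2,1) (3,3) (4,5) (5,2)

Row 2: attacked by (1,4)→{3,4,5}; (3,3)→{2,3,4}. Safe: 1. Place at column 1.
Row 4: attacked by (1,4)→{1,4}; (2,1)→{1,3}; (3,3)→{2,3,4}. Safe: 5. Place at column 5.
Row 5: attacked by (1,4)→{4}; (2,1)→{1,4}; (3,3)→{1,3,5}; (4,5)→{4,5}. Safe: 2. Place at column 2.
Columns [4, 1, 3, 5, 2], r−c [-3, 1, 0, -1, 3], r+c [5, 3, 6, 9, 7] are all distinct, so no two queens attack.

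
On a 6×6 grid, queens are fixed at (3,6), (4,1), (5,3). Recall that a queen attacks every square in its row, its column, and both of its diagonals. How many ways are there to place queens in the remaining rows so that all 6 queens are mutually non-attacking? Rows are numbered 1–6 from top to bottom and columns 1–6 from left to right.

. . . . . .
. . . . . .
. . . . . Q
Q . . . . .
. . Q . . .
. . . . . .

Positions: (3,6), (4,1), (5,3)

1

Branch on row 1: col 2 → 1; col 5 → 0.
Sum: 1 + 0 = 1.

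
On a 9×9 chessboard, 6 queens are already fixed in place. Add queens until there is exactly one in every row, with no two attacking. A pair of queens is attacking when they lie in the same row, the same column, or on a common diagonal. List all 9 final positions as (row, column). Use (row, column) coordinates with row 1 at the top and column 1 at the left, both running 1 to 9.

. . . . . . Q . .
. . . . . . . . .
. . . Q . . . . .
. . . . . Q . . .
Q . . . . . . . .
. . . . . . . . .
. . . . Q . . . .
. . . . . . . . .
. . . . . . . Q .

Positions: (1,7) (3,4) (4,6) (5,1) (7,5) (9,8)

Row 2: attacked by (1,7)→{6,7,8}; (3,4)→{3,4,5}; (4,6)→{4,6,8}; (5,1)→{1,4}; (7,5)→{5}; (9,8)→{1,8}. Safe: 2, 9. Place at column 2.
Row 6: attacked by (1,7)→{2,7}; (2,2)→{2,6}; (3,4)→{1,4,7}; (4,6)→{4,6,8}; (5,1)→{1,2}; (7,5)→{4,5,6}; (9,8)→{5,8}. Safe: 3, 9. Place at column 9.
Row 8: attacked by (1,7)→{7}; (2,2)→{2,8}; (3,4)→{4,9}; (4,6)→{2,6}; (5,1)→{1,4}; (6,9)→{7,9}; (7,5)→{4,5,6}; (9,8)→{7,8,9}. Safe: 3. Place at column 3.
Columns [7, 2, 4, 6, 1, 9, 5, 3, 8], r−c [-6, 0, -1, -2, 4, -3, 2, 5, 1], r+c [8, 4, 7, 10, 6, 15, 12, 11, 17] are all distinct, so no two queens attack.

(1,7) (2,2) (3,4) (4,6) (5,1) (6,9) (7,5) (8,3) (9,8)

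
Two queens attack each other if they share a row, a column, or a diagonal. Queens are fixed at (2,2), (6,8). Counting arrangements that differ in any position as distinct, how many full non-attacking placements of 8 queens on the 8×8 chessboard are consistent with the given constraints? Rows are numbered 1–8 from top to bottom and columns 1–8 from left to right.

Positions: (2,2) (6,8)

Branch on row 1: col 4 → 3; col 5 → 1; col 6 → 1; col 7 → 0.
Sum: 3 + 1 + 1 + 0 = 5.

5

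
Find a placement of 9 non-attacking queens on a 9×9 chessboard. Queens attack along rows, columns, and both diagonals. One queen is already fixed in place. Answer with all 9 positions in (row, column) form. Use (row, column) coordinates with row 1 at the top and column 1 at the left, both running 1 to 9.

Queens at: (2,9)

(1,2) (2,9) (3,5) (4,3) (5,8) (6,4) (7,7) (8,1) (9,6)

Row 1: attacked by (2,9)→{8,9}. Safe: 1, 2, 3, 4, 5, 6, 7. Place at column 2.
Row 3: attacked by (1,2)→{2,4}; (2,9)→{8,9}. Safe: 1, 3, 5, 6, 7. Place at column 5.
Row 4: attacked by (1,2)→{2,5}; (2,9)→{7,9}; (3,5)→{4,5,6}. Safe: 1, 3, 8. Place at column 3.
Row 5: attacked by (1,2)→{2,6}; (2,9)→{6,9}; (3,5)→{3,5,7}; (4,3)→{2,3,4}. Safe: 1, 8. Place at column 8.
Row 6: attacked by (1,2)→{2,7}; (2,9)→{5,9}; (3,5)→{2,5,8}; (4,3)→{1,3,5}; (5,8)→{7,8,9}. Safe: 4, 6. Place at column 4.
Row 7: attacked by (1,2)→{2,8}; (2,9)→{4,9}; (3,5)→{1,5,9}; (4,3)→{3,6}; (5,8)→{6,8}; (6,4)→{3,4,5}. Safe: 7. Place at column 7.
Row 8: attacked by (1,2)→{2,9}; (2,9)→{3,9}; (3,5)→{5}; (4,3)→{3,7}; (5,8)→{5,8}; (6,4)→{2,4,6}; (7,7)→{6,7,8}. Safe: 1. Place at column 1.
Row 9: attacked by (1,2)→{2}; (2,9)→{2,9}; (3,5)→{5}; (4,3)→{3,8}; (5,8)→{4,8}; (6,4)→{1,4,7}; (7,7)→{5,7,9}; (8,1)→{1,2}. Safe: 6. Place at column 6.
Columns [2, 9, 5, 3, 8, 4, 7, 1, 6], r−c [-1, -7, -2, 1, -3, 2, 0, 7, 3], r+c [3, 11, 8, 7, 13, 10, 14, 9, 15] are all distinct, so no two queens attack.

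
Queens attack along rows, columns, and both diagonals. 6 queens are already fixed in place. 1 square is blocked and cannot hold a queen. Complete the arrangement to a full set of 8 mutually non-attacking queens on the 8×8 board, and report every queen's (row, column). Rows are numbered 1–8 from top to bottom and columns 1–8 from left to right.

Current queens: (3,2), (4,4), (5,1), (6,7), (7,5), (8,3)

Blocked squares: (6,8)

Row 1: attacked by (3,2)→{2,4}; (4,4)→{1,4,7}; (5,1)→{1,5}; (6,7)→{2,7}; (7,5)→{5}; (8,3)→{3}. Safe: 6, 8. Place at column 6.
Row 2: attacked by (1,6)→{5,6,7}; (3,2)→{1,2,3}; (4,4)→{2,4,6}; (5,1)→{1,4}; (6,7)→{3,7}; (7,5)→{5}; (8,3)→{3}. Safe: 8. Place at column 8.
Columns [6, 8, 2, 4, 1, 7, 5, 3], r−c [-5, -6, 1, 0, 4, -1, 2, 5], r+c [7, 10, 5, 8, 6, 13, 12, 11] are all distinct, so no two queens attack.

(1,6) (2,8) (3,2) (4,4) (5,1) (6,7) (7,5) (8,3)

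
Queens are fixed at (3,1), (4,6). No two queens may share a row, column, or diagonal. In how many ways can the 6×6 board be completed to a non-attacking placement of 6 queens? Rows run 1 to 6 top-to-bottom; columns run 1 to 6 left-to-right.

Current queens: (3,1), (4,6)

1

Branch on row 1: col 2 → 0; col 4 → 0; col 5 → 1.
Sum: 0 + 0 + 1 = 1.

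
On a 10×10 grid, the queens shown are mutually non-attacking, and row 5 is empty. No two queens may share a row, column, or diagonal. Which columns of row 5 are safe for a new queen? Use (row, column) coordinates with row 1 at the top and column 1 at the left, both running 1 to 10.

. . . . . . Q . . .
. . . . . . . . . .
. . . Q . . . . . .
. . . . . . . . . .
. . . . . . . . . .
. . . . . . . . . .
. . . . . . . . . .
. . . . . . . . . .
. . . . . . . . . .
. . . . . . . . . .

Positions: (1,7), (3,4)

(1,7) attacks row 5 at column 7 and diagonals 3.
(3,4) attacks row 5 at column 4 and diagonals 2, 6.
Attacked columns: {2, 3, 4, 6, 7}. Safe: {1, 5, 8, 9, 10}.

columns 1, 5, 8, 9, 10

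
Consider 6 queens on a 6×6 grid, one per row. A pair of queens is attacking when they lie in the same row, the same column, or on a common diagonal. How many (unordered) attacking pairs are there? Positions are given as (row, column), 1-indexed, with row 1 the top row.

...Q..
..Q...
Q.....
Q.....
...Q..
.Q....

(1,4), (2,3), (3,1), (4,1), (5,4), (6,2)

Same column: (1,4)–(5,4) (column 4); (3,1)–(4,1) (column 1).
Same diagonal: (1,4)–(2,3) (|1−2| = |4−3| = 1); (1,4)–(4,1) (|1−4| = |4−1| = 3); (2,3)–(4,1) (|2−4| = |3−1| = 2).
Total attacking pairs: 5.

5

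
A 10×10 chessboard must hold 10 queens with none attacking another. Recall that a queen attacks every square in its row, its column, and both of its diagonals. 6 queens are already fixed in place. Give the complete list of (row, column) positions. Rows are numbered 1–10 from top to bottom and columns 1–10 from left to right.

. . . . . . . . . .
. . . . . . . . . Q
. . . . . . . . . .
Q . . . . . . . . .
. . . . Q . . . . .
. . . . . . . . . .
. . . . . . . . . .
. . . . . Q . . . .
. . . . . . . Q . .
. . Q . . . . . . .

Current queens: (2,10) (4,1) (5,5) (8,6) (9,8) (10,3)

(1,7) (2,10) (3,4) (4,1) (5,5) (6,9) (7,2) (8,6) (9,8) (10,3)

Row 1: attacked by (2,10)→{9,10}; (4,1)→{1,4}; (5,5)→{1,5,9}; (8,6)→{6}; (9,8)→{8}; (10,3)→{3}. Safe: 2, 7. Place at column 7.
Row 3: attacked by (1,7)→{5,7,9}; (2,10)→{9,10}; (4,1)→{1,2}; (5,5)→{3,5,7}; (8,6)→{1,6}; (9,8)→{2,8}; (10,3)→{3,10}. Safe: 4. Place at column 4.
Row 6: attacked by (1,7)→{2,7}; (2,10)→{6,10}; (3,4)→{1,4,7}; (4,1)→{1,3}; (5,5)→{4,5,6}; (8,6)→{4,6,8}; (9,8)→{5,8}; (10,3)→{3,7}. Safe: 9. Place at column 9.
Row 7: attacked by (1,7)→{1,7}; (2,10)→{5,10}; (3,4)→{4,8}; (4,1)→{1,4}; (5,5)→{3,5,7}; (6,9)→{8,9,10}; (8,6)→{5,6,7}; (9,8)→{6,8,10}; (10,3)→{3,6}. Safe: 2. Place at column 2.
Columns [7, 10, 4, 1, 5, 9, 2, 6, 8, 3], r−c [-6, -8, -1, 3, 0, -3, 5, 2, 1, 7], r+c [8, 12, 7, 5, 10, 15, 9, 14, 17, 13] are all distinct, so no two queens attack.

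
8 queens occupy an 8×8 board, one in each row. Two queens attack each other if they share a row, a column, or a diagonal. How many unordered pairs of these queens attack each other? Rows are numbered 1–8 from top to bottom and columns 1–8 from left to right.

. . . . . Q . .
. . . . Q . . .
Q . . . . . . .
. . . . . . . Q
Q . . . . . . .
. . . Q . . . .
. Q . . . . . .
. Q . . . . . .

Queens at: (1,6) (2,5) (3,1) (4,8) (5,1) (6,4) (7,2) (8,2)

Same column: (3,1)–(5,1) (column 1); (7,2)–(8,2) (column 2).
Same diagonal: (1,6)–(2,5) (|1−2| = |6−5| = 1); (3,1)–(6,4) (|3−6| = |1−4| = 3); (6,4)–(8,2) (|6−8| = |4−2| = 2).
Total attacking pairs: 5.

5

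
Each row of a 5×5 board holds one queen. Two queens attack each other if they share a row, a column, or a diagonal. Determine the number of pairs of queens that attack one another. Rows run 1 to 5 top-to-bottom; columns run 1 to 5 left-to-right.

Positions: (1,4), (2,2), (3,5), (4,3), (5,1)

0

All columns are distinct and no two queens satisfy |Δrow| = |Δcol|, so no pair attacks.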